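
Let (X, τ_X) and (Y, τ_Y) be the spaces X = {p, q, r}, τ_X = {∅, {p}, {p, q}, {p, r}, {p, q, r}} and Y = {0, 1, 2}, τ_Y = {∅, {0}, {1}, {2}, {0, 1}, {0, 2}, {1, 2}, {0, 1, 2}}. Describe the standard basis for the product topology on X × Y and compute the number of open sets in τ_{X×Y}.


Basis B = {∅ × ∅, {p} × {0}, {p} × {1}, {p} × {2}, {p} × {0, 1}, {p} × {0, 2}, {p, q} × {0}, {p, r} × {0}, {p} × {1, 2}, {p, q} × {1}, {p, r} × {1}, {p, q} × {2}, {p, r} × {2}, {p} × {0, 1, 2}, {p, q, r} × {0}, {p, q, r} × {1}, {p, q, r} × {2}, {p, q} × {0, 1}, {p, r} × {0, 1}, {p, q} × {0, 2}, {p, r} × {0, 2}, {p, q} × {1, 2}, {p, r} × {1, 2}, {p, q} × {0, 1, 2}, {p, r} × {0, 1, 2}, {p, q, r} × {0, 1}, {p, q, r} × {0, 2}, {p, q, r} × {1, 2}, {p, q, r} × {0, 1, 2}}; |τ_{X×Y}| = 125.

Enumerate products U × V with U ∈ τ_X, V ∈ τ_Y (deduplicated):
  ∅ × ∅ = {} (∅)
  {p} × {0} = {(p,0)}
  {p} × {1} = {(p,1)}
  {p} × {2} = {(p,2)}
  {p} × {0, 1} = {(p,0), (p,1)}
  {p} × {0, 2} = {(p,0), (p,2)}
  {p, q} × {0} = {(p,0), (q,0)}
  {p, r} × {0} = {(p,0), (r,0)}
  {p} × {1, 2} = {(p,1), (p,2)}
  {p, q} × {1} = {(p,1), (q,1)}
  {p, r} × {1} = {(p,1), (r,1)}
  {p, q} × {2} = {(p,2), (q,2)}
  {p, r} × {2} = {(p,2), (r,2)}
  {p} × {0, 1, 2} = {(p,0), (p,1), (p,2)}
  {p, q, r} × {0} = {(p,0), (q,0), (r,0)}
  {p, q, r} × {1} = {(p,1), (q,1), (r,1)}
  {p, q, r} × {2} = {(p,2), (q,2), (r,2)}
  {p, q} × {0, 1} = {(p,0), (p,1), (q,0), (q,1)}
  {p, r} × {0, 1} = {(p,0), (p,1), (r,0), (r,1)}
  {p, q} × {0, 2} = {(p,0), (p,2), (q,0), (q,2)}
  {p, r} × {0, 2} = {(p,0), (p,2), (r,0), (r,2)}
  {p, q} × {1, 2} = {(p,1), (p,2), (q,1), (q,2)}
  {p, r} × {1, 2} = {(p,1), (p,2), (r,1), (r,2)}
  {p, q} × {0, 1, 2} = {(p,0), (p,1), (p,2), (q,0), (q,1), (q,2)}
  {p, r} × {0, 1, 2} = {(p,0), (p,1), (p,2), (r,0), (r,1), (r,2)}
  {p, q, r} × {0, 1} = {(p,0), (p,1), (q,0), (q,1), (r,0), (r,1)}
  {p, q, r} × {0, 2} = {(p,0), (p,2), (q,0), (q,2), (r,0), (r,2)}
  {p, q, r} × {1, 2} = {(p,1), (p,2), (q,1), (q,2), (r,1), (r,2)}
  {p, q, r} × {0, 1, 2} = {(p,0), (p,1), (p,2), (q,0), (q,1), (q,2), (r,0), (r,1), (r,2)}
These 29 distinct sets form the basis B.
Close under arbitrary unions to get τ_{X×Y}; counting gives |τ_{X×Y}| = 125.


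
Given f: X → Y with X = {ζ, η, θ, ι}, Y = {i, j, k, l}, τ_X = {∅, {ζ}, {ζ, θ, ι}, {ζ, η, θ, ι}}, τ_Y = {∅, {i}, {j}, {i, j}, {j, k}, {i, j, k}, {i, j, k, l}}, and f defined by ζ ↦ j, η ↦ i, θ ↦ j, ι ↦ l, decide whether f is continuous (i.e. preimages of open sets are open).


f is NOT continuous.

Compute f^{-1}(U) for each U ∈ τ_Y:
  U = ∅: f^{-1}(U) = ∅ ∈ τ_X ✓.
  U = {i}: f^{-1}(U) = {η} ∉ τ_X ✗.
  U = {j}: f^{-1}(U) = {ζ, θ} ∉ τ_X ✗.
  U = {i, j}: f^{-1}(U) = {ζ, η, θ} ∉ τ_X ✗.
  U = {j, k}: f^{-1}(U) = {ζ, θ} ∉ τ_X ✗.
  U = {i, j, k}: f^{-1}(U) = {ζ, η, θ} ∉ τ_X ✗.
  U = {i, j, k, l}: f^{-1}(U) = {ζ, η, θ, ι} ∈ τ_X ✓.
Found U = {i} with f^{-1}(U) = {η} not in τ_X. Therefore f is NOT continuous.


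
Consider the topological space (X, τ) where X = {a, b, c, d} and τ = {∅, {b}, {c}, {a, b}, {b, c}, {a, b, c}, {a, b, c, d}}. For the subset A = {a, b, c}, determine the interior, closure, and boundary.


int(A) = {a, b, c}, cl(A) = {a, b, c, d}, ∂A = {d}.

Closed sets in (X, τ) are complements of opens:
  closed(X, τ) = {∅, {d}, {a, d}, {c, d}, {a, b, d}, {a, c, d}, {a, b, c, d}}.
int(A) = ⋃ {U ∈ τ : U ⊆ A}. Opens contained in A: ∅, {b}, {c}, {a, b}, {b, c}, {a, b, c}.
Taking the union of these: int(A) = {a, b, c}.
cl(A) = ⋂ {C closed : A ⊆ C}. Closed sets containing A: {a, b, c, d}.
Intersecting these: cl(A) = {a, b, c, d}.
∂A = cl(A) ∖ int(A) = {a, b, c, d} ∖ {a, b, c} = {d}.


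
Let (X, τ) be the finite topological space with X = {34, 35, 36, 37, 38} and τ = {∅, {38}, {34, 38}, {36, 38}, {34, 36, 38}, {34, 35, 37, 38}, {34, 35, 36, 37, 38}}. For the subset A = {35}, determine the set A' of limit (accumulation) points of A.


A' = {37}

For each x ∈ X, list the open sets U ∈ τ with x ∈ U, then check whether U ∩ (A ∖ {x}) ≠ ∅ for every such U.
  x = 34: open {34, 38} ∋ x has {34, 38} ∩ (A ∖ {34}) = ∅, so x is NOT a limit point.
  x = 35: open {34, 35, 37, 38} ∋ x has {34, 35, 37, 38} ∩ (A ∖ {35}) = ∅, so x is NOT a limit point.
  x = 36: open {36, 38} ∋ x has {36, 38} ∩ (A ∖ {36}) = ∅, so x is NOT a limit point.
  x = 37: opens ∋ x are {34, 35, 37, 38}, {34, 35, 36, 37, 38}; each meets A ∖ {37}, so x IS a limit point.
  x = 38: open {38} ∋ x has {38} ∩ (A ∖ {38}) = ∅, so x is NOT a limit point.
Collecting: A' = {37}.


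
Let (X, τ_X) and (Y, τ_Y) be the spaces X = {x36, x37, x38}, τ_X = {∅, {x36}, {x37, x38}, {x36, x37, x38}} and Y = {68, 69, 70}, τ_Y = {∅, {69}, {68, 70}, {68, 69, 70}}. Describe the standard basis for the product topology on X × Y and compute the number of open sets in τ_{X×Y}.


Basis B = {∅ × ∅, {x36} × {69}, {x36} × {68, 70}, {x37, x38} × {69}, {x36} × {68, 69, 70}, {x36, x37, x38} × {69}, {x37, x38} × {68, 70}, {x36, x37, x38} × {68, 70}, {x37, x38} × {68, 69, 70}, {x36, x37, x38} × {68, 69, 70}}; |τ_{X×Y}| = 16.

Enumerate products U × V with U ∈ τ_X, V ∈ τ_Y (deduplicated):
  ∅ × ∅ = {} (∅)
  {x36} × {69} = {(x36,69)}
  {x36} × {68, 70} = {(x36,68), (x36,70)}
  {x37, x38} × {69} = {(x37,69), (x38,69)}
  {x36} × {68, 69, 70} = {(x36,68), (x36,69), (x36,70)}
  {x36, x37, x38} × {69} = {(x36,69), (x37,69), (x38,69)}
  {x37, x38} × {68, 70} = {(x37,68), (x37,70), (x38,68), (x38,70)}
  {x36, x37, x38} × {68, 70} = {(x36,68), (x36,70), (x37,68), (x37,70), (x38,68), (x38,70)}
  {x37, x38} × {68, 69, 70} = {(x37,68), (x37,69), (x37,70), (x38,68), (x38,69), (x38,70)}
  {x36, x37, x38} × {68, 69, 70} = {(x36,68), (x36,69), (x36,70), (x37,68), (x37,69), (x37,70), (x38,68), (x38,69), (x38,70)}
These 10 distinct sets form the basis B.
Close under arbitrary unions to get τ_{X×Y}; counting gives |τ_{X×Y}| = 16.


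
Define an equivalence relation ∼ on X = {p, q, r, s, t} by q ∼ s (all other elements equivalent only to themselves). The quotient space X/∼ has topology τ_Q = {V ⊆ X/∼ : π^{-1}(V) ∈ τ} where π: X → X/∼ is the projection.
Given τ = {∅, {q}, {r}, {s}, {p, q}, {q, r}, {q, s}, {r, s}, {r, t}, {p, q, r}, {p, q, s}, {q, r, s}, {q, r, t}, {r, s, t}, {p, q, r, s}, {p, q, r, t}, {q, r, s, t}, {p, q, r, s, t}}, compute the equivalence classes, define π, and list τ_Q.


X/∼ = {[p], [q=s], [r], [t]}; |τ_Q| = 9.

Equivalence classes: [p], [q=s], [r], [t].
Quotient map π: X → X/∼ sends p ↦ [p], q ↦ [q=s], r ↦ [r], s ↦ [q=s], t ↦ [t].
For each subset V ⊆ X/∼, compute π^{-1}(V) ⊆ X and check whether π^{-1}(V) ∈ τ. V is open in τ_Q iff π^{-1}(V) ∈ τ.
  V = {}: π^{-1}(V) = ∅ ∈ τ ✓.
  V = {[p]}: π^{-1}(V) = {p} ∉ τ ✗.
  V = {[q=s]}: π^{-1}(V) = {q, s} ∈ τ ✓.
  V = {[p], [q=s]}: π^{-1}(V) = {p, q, s} ∈ τ ✓.
  V = {[r]}: π^{-1}(V) = {r} ∈ τ ✓.
  V = {[p], [r]}: π^{-1}(V) = {p, r} ∉ τ ✗.
  V = {[q=s], [r]}: π^{-1}(V) = {q, r, s} ∈ τ ✓.
  V = {[p], [q=s], [r]}: π^{-1}(V) = {p, q, r, s} ∈ τ ✓.
  V = {[t]}: π^{-1}(V) = {t} ∉ τ ✗.
  V = {[p], [t]}: π^{-1}(V) = {p, t} ∉ τ ✗.
  V = {[q=s], [t]}: π^{-1}(V) = {q, s, t} ∉ τ ✗.
  V = {[p], [q=s], [t]}: π^{-1}(V) = {p, q, s, t} ∉ τ ✗.
  V = {[r], [t]}: π^{-1}(V) = {r, t} ∈ τ ✓.
  V = {[p], [r], [t]}: π^{-1}(V) = {p, r, t} ∉ τ ✗.
  V = {[q=s], [r], [t]}: π^{-1}(V) = {q, r, s, t} ∈ τ ✓.
  V = {[p], [q=s], [r], [t]}: π^{-1}(V) = {p, q, r, s, t} ∈ τ ✓.
Open sets in the quotient: τ_Q = {{}, {[q=s]}, {[p], [q=s]}, {[r]}, {[q=s], [r]}, {[p], [q=s], [r]}, {[r], [t]}, {[q=s], [r], [t]}, {[p], [q=s], [r], [t]}} (9 elements).


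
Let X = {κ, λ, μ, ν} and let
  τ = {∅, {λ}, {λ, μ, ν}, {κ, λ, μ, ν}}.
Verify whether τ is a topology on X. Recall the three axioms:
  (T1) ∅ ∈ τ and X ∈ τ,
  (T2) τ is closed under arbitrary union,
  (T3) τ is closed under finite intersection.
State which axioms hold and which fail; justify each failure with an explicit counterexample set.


τ IS a topology on X.

Axiom (T1): ∅ ∈ τ? Yes; X ∈ τ? Yes.
Axiom (T2/T3): check pairwise unions and intersections of members of τ.
All pairwise intersections and unions checked — each lies in τ. Therefore τ satisfies (T1), (T2), (T3): it IS a topology on X.


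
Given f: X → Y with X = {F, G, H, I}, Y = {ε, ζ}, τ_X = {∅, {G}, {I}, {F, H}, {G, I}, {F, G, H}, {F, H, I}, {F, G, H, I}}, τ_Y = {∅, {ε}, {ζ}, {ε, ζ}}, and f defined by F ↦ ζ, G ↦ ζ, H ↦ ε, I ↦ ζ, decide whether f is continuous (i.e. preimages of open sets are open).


f is NOT continuous.

Compute f^{-1}(U) for each U ∈ τ_Y:
  U = ∅: f^{-1}(U) = ∅ ∈ τ_X ✓.
  U = {ε}: f^{-1}(U) = {H} ∉ τ_X ✗.
  U = {ζ}: f^{-1}(U) = {F, G, I} ∉ τ_X ✗.
  U = {ε, ζ}: f^{-1}(U) = {F, G, H, I} ∈ τ_X ✓.
Found U = {ε} with f^{-1}(U) = {H} not in τ_X. Therefore f is NOT continuous.


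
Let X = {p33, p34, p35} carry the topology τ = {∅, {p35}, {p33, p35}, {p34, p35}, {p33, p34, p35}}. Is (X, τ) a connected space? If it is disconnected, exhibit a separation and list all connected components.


(X, τ) is connected.

Find clopen sets (U ∈ τ with X ∖ U ∈ τ):
  U = ∅, X ∖ U = {p33, p34, p35} — both open, so U is clopen.
  U = {p33, p34, p35}, X ∖ U = ∅ — both open, so U is clopen.
Only trivial clopens (∅ and X) exist, so (X, τ) is connected.
Compute connected components by grouping points that agree on all clopens:
  component: {p33, p34, p35}


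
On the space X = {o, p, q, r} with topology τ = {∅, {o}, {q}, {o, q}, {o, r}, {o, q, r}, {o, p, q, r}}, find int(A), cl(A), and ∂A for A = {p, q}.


int(A) = {q}, cl(A) = {p, q}, ∂A = {p}.

Closed sets in (X, τ) are complements of opens:
  closed(X, τ) = {∅, {p}, {p, q}, {p, r}, {o, p, r}, {p, q, r}, {o, p, q, r}}.
int(A) = ⋃ {U ∈ τ : U ⊆ A}. Opens contained in A: ∅, {q}.
Taking the union of these: int(A) = {q}.
cl(A) = ⋂ {C closed : A ⊆ C}. Closed sets containing A: {p, q}, {p, q, r}, {o, p, q, r}.
Intersecting these: cl(A) = {p, q}.
∂A = cl(A) ∖ int(A) = {p, q} ∖ {q} = {p}.


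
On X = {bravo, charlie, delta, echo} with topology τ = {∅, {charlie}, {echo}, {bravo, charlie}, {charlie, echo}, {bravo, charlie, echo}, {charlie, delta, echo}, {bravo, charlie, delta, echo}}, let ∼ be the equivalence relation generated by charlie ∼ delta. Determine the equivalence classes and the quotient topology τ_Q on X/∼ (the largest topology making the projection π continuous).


X/∼ = {[bravo], [charlie=delta], [echo]}; |τ_Q| = 4.

Equivalence classes: [bravo], [charlie=delta], [echo].
Quotient map π: X → X/∼ sends bravo ↦ [bravo], charlie ↦ [charlie=delta], delta ↦ [charlie=delta], echo ↦ [echo].
For each subset V ⊆ X/∼, compute π^{-1}(V) ⊆ X and check whether π^{-1}(V) ∈ τ. V is open in τ_Q iff π^{-1}(V) ∈ τ.
  V = {}: π^{-1}(V) = ∅ ∈ τ ✓.
  V = {[bravo]}: π^{-1}(V) = {bravo} ∉ τ ✗.
  V = {[charlie=delta]}: π^{-1}(V) = {charlie, delta} ∉ τ ✗.
  V = {[bravo], [charlie=delta]}: π^{-1}(V) = {bravo, charlie, delta} ∉ τ ✗.
  V = {[echo]}: π^{-1}(V) = {echo} ∈ τ ✓.
  V = {[bravo], [echo]}: π^{-1}(V) = {bravo, echo} ∉ τ ✗.
  V = {[charlie=delta], [echo]}: π^{-1}(V) = {charlie, delta, echo} ∈ τ ✓.
  V = {[bravo], [charlie=delta], [echo]}: π^{-1}(V) = {bravo, charlie, delta, echo} ∈ τ ✓.
Open sets in the quotient: τ_Q = {{}, {[echo]}, {[charlie=delta], [echo]}, {[bravo], [charlie=delta], [echo]}} (4 elements).


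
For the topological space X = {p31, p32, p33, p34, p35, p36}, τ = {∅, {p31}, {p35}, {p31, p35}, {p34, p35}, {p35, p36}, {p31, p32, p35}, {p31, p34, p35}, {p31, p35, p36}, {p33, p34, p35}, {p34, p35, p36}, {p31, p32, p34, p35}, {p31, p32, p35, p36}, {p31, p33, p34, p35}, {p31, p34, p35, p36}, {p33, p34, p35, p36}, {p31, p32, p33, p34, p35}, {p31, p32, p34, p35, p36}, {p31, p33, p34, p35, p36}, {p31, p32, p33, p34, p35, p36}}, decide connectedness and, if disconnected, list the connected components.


(X, τ) is connected.

Find clopen sets (U ∈ τ with X ∖ U ∈ τ):
  U = ∅, X ∖ U = {p31, p32, p33, p34, p35, p36} — both open, so U is clopen.
  U = {p31, p32, p33, p34, p35, p36}, X ∖ U = ∅ — both open, so U is clopen.
Only trivial clopens (∅ and X) exist, so (X, τ) is connected.
Compute connected components by grouping points that agree on all clopens:
  component: {p31, p32, p33, p34, p35, p36}


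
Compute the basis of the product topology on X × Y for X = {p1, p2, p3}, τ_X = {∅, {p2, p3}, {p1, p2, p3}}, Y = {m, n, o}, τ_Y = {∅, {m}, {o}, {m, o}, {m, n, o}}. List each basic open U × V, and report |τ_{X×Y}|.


Basis B = {∅ × ∅, {p2, p3} × {m}, {p2, p3} × {o}, {p1, p2, p3} × {m}, {p1, p2, p3} × {o}, {p2, p3} × {m, o}, {p1, p2, p3} × {m, o}, {p2, p3} × {m, n, o}, {p1, p2, p3} × {m, n, o}}; |τ_{X×Y}| = 14.

Enumerate products U × V with U ∈ τ_X, V ∈ τ_Y (deduplicated):
  ∅ × ∅ = {} (∅)
  {p2, p3} × {m} = {(p2,m), (p3,m)}
  {p2, p3} × {o} = {(p2,o), (p3,o)}
  {p1, p2, p3} × {m} = {(p1,m), (p2,m), (p3,m)}
  {p1, p2, p3} × {o} = {(p1,o), (p2,o), (p3,o)}
  {p2, p3} × {m, o} = {(p2,m), (p2,o), (p3,m), (p3,o)}
  {p1, p2, p3} × {m, o} = {(p1,m), (p1,o), (p2,m), (p2,o), (p3,m), (p3,o)}
  {p2, p3} × {m, n, o} = {(p2,m), (p2,n), (p2,o), (p3,m), (p3,n), (p3,o)}
  {p1, p2, p3} × {m, n, o} = {(p1,m), (p1,n), (p1,o), (p2,m), (p2,n), (p2,o), (p3,m), (p3,n), (p3,o)}
These 9 distinct sets form the basis B.
Close under arbitrary unions to get τ_{X×Y}; counting gives |τ_{X×Y}| = 14.


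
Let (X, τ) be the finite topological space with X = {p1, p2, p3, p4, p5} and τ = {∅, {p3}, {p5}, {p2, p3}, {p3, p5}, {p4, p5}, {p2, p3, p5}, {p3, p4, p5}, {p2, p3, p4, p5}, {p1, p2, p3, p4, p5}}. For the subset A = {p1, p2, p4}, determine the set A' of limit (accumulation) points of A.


A' = {p1}

For each x ∈ X, list the open sets U ∈ τ with x ∈ U, then check whether U ∩ (A ∖ {x}) ≠ ∅ for every such U.
  x = p1: opens ∋ x are {p1, p2, p3, p4, p5}; each meets A ∖ {p1}, so x IS a limit point.
  x = p2: open {p2, p3} ∋ x has {p2, p3} ∩ (A ∖ {p2}) = ∅, so x is NOT a limit point.
  x = p3: open {p3} ∋ x has {p3} ∩ (A ∖ {p3}) = ∅, so x is NOT a limit point.
  x = p4: open {p4, p5} ∋ x has {p4, p5} ∩ (A ∖ {p4}) = ∅, so x is NOT a limit point.
  x = p5: open {p5} ∋ x has {p5} ∩ (A ∖ {p5}) = ∅, so x is NOT a limit point.
Collecting: A' = {p1}.


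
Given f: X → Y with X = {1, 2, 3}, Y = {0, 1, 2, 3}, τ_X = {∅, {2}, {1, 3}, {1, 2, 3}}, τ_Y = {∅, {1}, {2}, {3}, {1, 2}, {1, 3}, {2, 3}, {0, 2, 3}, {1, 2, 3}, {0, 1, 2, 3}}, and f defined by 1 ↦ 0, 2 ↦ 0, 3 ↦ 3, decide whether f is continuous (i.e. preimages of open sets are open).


f is NOT continuous.

Compute f^{-1}(U) for each U ∈ τ_Y:
  U = ∅: f^{-1}(U) = ∅ ∈ τ_X ✓.
  U = {1}: f^{-1}(U) = ∅ ∈ τ_X ✓.
  U = {2}: f^{-1}(U) = ∅ ∈ τ_X ✓.
  U = {3}: f^{-1}(U) = {3} ∉ τ_X ✗.
  U = {1, 2}: f^{-1}(U) = ∅ ∈ τ_X ✓.
  U = {1, 3}: f^{-1}(U) = {3} ∉ τ_X ✗.
  U = {2, 3}: f^{-1}(U) = {3} ∉ τ_X ✗.
  U = {0, 2, 3}: f^{-1}(U) = {1, 2, 3} ∈ τ_X ✓.
  U = {1, 2, 3}: f^{-1}(U) = {3} ∉ τ_X ✗.
  U = {0, 1, 2, 3}: f^{-1}(U) = {1, 2, 3} ∈ τ_X ✓.
Found U = {3} with f^{-1}(U) = {3} not in τ_X. Therefore f is NOT continuous.


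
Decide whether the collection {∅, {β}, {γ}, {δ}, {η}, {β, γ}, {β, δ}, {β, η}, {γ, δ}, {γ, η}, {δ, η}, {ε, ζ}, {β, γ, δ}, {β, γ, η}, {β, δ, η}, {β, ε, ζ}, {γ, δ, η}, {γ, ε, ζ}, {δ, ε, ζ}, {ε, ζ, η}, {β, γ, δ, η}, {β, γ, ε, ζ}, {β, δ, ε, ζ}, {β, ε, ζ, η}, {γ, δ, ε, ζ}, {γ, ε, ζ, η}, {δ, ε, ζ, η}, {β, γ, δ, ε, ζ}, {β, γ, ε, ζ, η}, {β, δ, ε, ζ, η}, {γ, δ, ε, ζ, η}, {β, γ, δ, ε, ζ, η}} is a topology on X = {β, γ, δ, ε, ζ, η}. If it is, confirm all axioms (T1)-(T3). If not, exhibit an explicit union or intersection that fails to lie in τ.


τ IS a topology on X.

Axiom (T1): ∅ ∈ τ? Yes; X ∈ τ? Yes.
Axiom (T2/T3): check pairwise unions and intersections of members of τ.
All pairwise intersections and unions checked — each lies in τ. Therefore τ satisfies (T1), (T2), (T3): it IS a topology on X.


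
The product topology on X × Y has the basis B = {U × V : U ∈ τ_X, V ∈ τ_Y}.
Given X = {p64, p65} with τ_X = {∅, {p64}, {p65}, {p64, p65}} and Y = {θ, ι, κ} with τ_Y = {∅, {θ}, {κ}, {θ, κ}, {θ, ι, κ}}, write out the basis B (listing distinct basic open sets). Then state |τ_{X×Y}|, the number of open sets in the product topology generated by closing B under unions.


Basis B = {∅ × ∅, {p64} × {θ}, {p64} × {κ}, {p65} × {θ}, {p65} × {κ}, {p64} × {θ, κ}, {p64, p65} × {θ}, {p64, p65} × {κ}, {p65} × {θ, κ}, {p64} × {θ, ι, κ}, {p65} × {θ, ι, κ}, {p64, p65} × {θ, κ}, {p64, p65} × {θ, ι, κ}}; |τ_{X×Y}| = 25.

Enumerate products U × V with U ∈ τ_X, V ∈ τ_Y (deduplicated):
  ∅ × ∅ = {} (∅)
  {p64} × {θ} = {(p64,θ)}
  {p64} × {κ} = {(p64,κ)}
  {p65} × {θ} = {(p65,θ)}
  {p65} × {κ} = {(p65,κ)}
  {p64} × {θ, κ} = {(p64,θ), (p64,κ)}
  {p64, p65} × {θ} = {(p64,θ), (p65,θ)}
  {p64, p65} × {κ} = {(p64,κ), (p65,κ)}
  {p65} × {θ, κ} = {(p65,θ), (p65,κ)}
  {p64} × {θ, ι, κ} = {(p64,θ), (p64,ι), (p64,κ)}
  {p65} × {θ, ι, κ} = {(p65,θ), (p65,ι), (p65,κ)}
  {p64, p65} × {θ, κ} = {(p64,θ), (p64,κ), (p65,θ), (p65,κ)}
  {p64, p65} × {θ, ι, κ} = {(p64,θ), (p64,ι), (p64,κ), (p65,θ), (p65,ι), (p65,κ)}
These 13 distinct sets form the basis B.
Close under arbitrary unions to get τ_{X×Y}; counting gives |τ_{X×Y}| = 25.


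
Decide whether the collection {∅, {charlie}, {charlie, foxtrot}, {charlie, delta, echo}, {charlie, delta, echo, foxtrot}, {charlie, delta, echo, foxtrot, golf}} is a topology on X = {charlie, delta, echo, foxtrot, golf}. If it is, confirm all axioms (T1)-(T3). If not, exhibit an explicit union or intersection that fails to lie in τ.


τ IS a topology on X.

Axiom (T1): ∅ ∈ τ? Yes; X ∈ τ? Yes.
Axiom (T2/T3): check pairwise unions and intersections of members of τ.
All pairwise intersections and unions checked — each lies in τ. Therefore τ satisfies (T1), (T2), (T3): it IS a topology on X.


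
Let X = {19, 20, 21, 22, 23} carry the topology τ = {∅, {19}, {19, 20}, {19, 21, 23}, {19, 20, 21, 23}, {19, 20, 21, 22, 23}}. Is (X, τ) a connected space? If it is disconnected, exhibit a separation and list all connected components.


(X, τ) is connected.

Find clopen sets (U ∈ τ with X ∖ U ∈ τ):
  U = ∅, X ∖ U = {19, 20, 21, 22, 23} — both open, so U is clopen.
  U = {19, 20, 21, 22, 23}, X ∖ U = ∅ — both open, so U is clopen.
Only trivial clopens (∅ and X) exist, so (X, τ) is connected.
Compute connected components by grouping points that agree on all clopens:
  component: {19, 20, 21, 22, 23}


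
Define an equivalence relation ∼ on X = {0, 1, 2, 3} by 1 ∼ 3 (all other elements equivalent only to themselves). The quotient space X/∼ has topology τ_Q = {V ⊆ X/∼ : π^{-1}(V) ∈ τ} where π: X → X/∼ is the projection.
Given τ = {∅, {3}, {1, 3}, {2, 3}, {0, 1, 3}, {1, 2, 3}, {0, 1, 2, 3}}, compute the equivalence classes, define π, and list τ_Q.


X/∼ = {[0], [1=3], [2]}; |τ_Q| = 5.

Equivalence classes: [0], [1=3], [2].
Quotient map π: X → X/∼ sends 0 ↦ [0], 1 ↦ [1=3], 2 ↦ [2], 3 ↦ [1=3].
For each subset V ⊆ X/∼, compute π^{-1}(V) ⊆ X and check whether π^{-1}(V) ∈ τ. V is open in τ_Q iff π^{-1}(V) ∈ τ.
  V = {}: π^{-1}(V) = ∅ ∈ τ ✓.
  V = {[0]}: π^{-1}(V) = {0} ∉ τ ✗.
  V = {[1=3]}: π^{-1}(V) = {1, 3} ∈ τ ✓.
  V = {[0], [1=3]}: π^{-1}(V) = {0, 1, 3} ∈ τ ✓.
  V = {[2]}: π^{-1}(V) = {2} ∉ τ ✗.
  V = {[0], [2]}: π^{-1}(V) = {0, 2} ∉ τ ✗.
  V = {[1=3], [2]}: π^{-1}(V) = {1, 2, 3} ∈ τ ✓.
  V = {[0], [1=3], [2]}: π^{-1}(V) = {0, 1, 2, 3} ∈ τ ✓.
Open sets in the quotient: τ_Q = {{}, {[1=3]}, {[0], [1=3]}, {[1=3], [2]}, {[0], [1=3], [2]}} (5 elements).


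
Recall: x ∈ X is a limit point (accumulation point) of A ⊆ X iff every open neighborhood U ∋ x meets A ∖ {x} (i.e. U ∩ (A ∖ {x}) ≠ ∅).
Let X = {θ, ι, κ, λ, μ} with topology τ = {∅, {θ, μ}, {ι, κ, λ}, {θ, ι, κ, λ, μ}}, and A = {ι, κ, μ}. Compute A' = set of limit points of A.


A' = {θ, ι, κ, λ}

For each x ∈ X, list the open sets U ∈ τ with x ∈ U, then check whether U ∩ (A ∖ {x}) ≠ ∅ for every such U.
  x = θ: opens ∋ x are {θ, μ}, {θ, ι, κ, λ, μ}; each meets A ∖ {θ}, so x IS a limit point.
  x = ι: opens ∋ x are {ι, κ, λ}, {θ, ι, κ, λ, μ}; each meets A ∖ {ι}, so x IS a limit point.
  x = κ: opens ∋ x are {ι, κ, λ}, {θ, ι, κ, λ, μ}; each meets A ∖ {κ}, so x IS a limit point.
  x = λ: opens ∋ x are {ι, κ, λ}, {θ, ι, κ, λ, μ}; each meets A ∖ {λ}, so x IS a limit point.
  x = μ: open {θ, μ} ∋ x has {θ, μ} ∩ (A ∖ {μ}) = ∅, so x is NOT a limit point.
Collecting: A' = {θ, ι, κ, λ}.


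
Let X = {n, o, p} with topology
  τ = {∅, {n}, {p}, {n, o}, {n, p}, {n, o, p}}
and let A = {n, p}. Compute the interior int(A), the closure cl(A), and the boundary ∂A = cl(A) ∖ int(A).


int(A) = {n, p}, cl(A) = {n, o, p}, ∂A = {o}.

Closed sets in (X, τ) are complements of opens:
  closed(X, τ) = {∅, {o}, {p}, {n, o}, {o, p}, {n, o, p}}.
int(A) = ⋃ {U ∈ τ : U ⊆ A}. Opens contained in A: ∅, {n}, {p}, {n, p}.
Taking the union of these: int(A) = {n, p}.
cl(A) = ⋂ {C closed : A ⊆ C}. Closed sets containing A: {n, o, p}.
Intersecting these: cl(A) = {n, o, p}.
∂A = cl(A) ∖ int(A) = {n, o, p} ∖ {n, p} = {o}.


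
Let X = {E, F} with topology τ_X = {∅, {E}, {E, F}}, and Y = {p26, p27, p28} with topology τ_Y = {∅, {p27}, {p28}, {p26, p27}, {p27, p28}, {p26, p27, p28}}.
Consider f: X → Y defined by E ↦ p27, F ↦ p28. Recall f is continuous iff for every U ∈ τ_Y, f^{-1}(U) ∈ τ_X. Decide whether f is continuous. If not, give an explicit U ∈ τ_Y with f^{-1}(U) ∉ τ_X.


f is NOT continuous.

Compute f^{-1}(U) for each U ∈ τ_Y:
  U = ∅: f^{-1}(U) = ∅ ∈ τ_X ✓.
  U = {p27}: f^{-1}(U) = {E} ∈ τ_X ✓.
  U = {p28}: f^{-1}(U) = {F} ∉ τ_X ✗.
  U = {p26, p27}: f^{-1}(U) = {E} ∈ τ_X ✓.
  U = {p27, p28}: f^{-1}(U) = {E, F} ∈ τ_X ✓.
  U = {p26, p27, p28}: f^{-1}(U) = {E, F} ∈ τ_X ✓.
Found U = {p28} with f^{-1}(U) = {F} not in τ_X. Therefore f is NOT continuous.


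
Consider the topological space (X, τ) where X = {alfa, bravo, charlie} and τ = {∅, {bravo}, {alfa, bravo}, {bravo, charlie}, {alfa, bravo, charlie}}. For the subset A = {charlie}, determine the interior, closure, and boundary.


int(A) = ∅, cl(A) = {charlie}, ∂A = {charlie}.

Closed sets in (X, τ) are complements of opens:
  closed(X, τ) = {∅, {alfa}, {charlie}, {alfa, charlie}, {alfa, bravo, charlie}}.
int(A) = ⋃ {U ∈ τ : U ⊆ A}. Opens contained in A: ∅.
Taking the union of these: int(A) = ∅.
cl(A) = ⋂ {C closed : A ⊆ C}. Closed sets containing A: {charlie}, {alfa, charlie}, {alfa, bravo, charlie}.
Intersecting these: cl(A) = {charlie}.
∂A = cl(A) ∖ int(A) = {charlie} ∖ ∅ = {charlie}.


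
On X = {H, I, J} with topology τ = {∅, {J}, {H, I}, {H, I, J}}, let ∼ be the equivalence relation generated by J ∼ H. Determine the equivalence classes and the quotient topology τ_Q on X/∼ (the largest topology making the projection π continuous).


X/∼ = {[H=J], [I]}; |τ_Q| = 2.

Equivalence classes: [H=J], [I].
Quotient map π: X → X/∼ sends H ↦ [H=J], I ↦ [I], J ↦ [H=J].
For each subset V ⊆ X/∼, compute π^{-1}(V) ⊆ X and check whether π^{-1}(V) ∈ τ. V is open in τ_Q iff π^{-1}(V) ∈ τ.
  V = {}: π^{-1}(V) = ∅ ∈ τ ✓.
  V = {[H=J]}: π^{-1}(V) = {H, J} ∉ τ ✗.
  V = {[I]}: π^{-1}(V) = {I} ∉ τ ✗.
  V = {[H=J], [I]}: π^{-1}(V) = {H, I, J} ∈ τ ✓.
Open sets in the quotient: τ_Q = {{}, {[H=J], [I]}} (2 elements).


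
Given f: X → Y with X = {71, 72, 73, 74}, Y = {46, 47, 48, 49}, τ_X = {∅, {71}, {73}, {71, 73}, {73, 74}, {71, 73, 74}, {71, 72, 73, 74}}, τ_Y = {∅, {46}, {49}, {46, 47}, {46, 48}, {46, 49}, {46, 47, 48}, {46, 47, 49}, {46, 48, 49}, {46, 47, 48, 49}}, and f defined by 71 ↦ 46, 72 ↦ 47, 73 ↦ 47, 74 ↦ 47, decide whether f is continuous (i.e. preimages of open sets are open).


f IS continuous.

Compute f^{-1}(U) for each U ∈ τ_Y:
  U = ∅: f^{-1}(U) = ∅ ∈ τ_X ✓.
  U = {46}: f^{-1}(U) = {71} ∈ τ_X ✓.
  U = {49}: f^{-1}(U) = ∅ ∈ τ_X ✓.
  U = {46, 47}: f^{-1}(U) = {71, 72, 73, 74} ∈ τ_X ✓.
  U = {46, 48}: f^{-1}(U) = {71} ∈ τ_X ✓.
  U = {46, 49}: f^{-1}(U) = {71} ∈ τ_X ✓.
  U = {46, 47, 48}: f^{-1}(U) = {71, 72, 73, 74} ∈ τ_X ✓.
  U = {46, 47, 49}: f^{-1}(U) = {71, 72, 73, 74} ∈ τ_X ✓.
  U = {46, 48, 49}: f^{-1}(U) = {71} ∈ τ_X ✓.
  U = {46, 47, 48, 49}: f^{-1}(U) = {71, 72, 73, 74} ∈ τ_X ✓.
Every preimage lies in τ_X, so f IS continuous.


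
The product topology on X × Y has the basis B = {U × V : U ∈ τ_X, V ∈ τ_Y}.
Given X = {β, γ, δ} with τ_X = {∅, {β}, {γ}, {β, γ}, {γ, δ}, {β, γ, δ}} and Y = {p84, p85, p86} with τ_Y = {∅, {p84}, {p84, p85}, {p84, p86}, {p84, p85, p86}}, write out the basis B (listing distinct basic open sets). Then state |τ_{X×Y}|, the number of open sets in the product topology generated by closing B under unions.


Basis B = {∅ × ∅, {β} × {p84}, {γ} × {p84}, {β} × {p84, p85}, {β} × {p84, p86}, {β, γ} × {p84}, {γ} × {p84, p85}, {γ} × {p84, p86}, {γ, δ} × {p84}, {β} × {p84, p85, p86}, {β, γ, δ} × {p84}, {γ} × {p84, p85, p86}, {β, γ} × {p84, p85}, {β, γ} × {p84, p86}, {γ, δ} × {p84, p85}, {γ, δ} × {p84, p86}, {β, γ} × {p84, p85, p86}, {β, γ, δ} × {p84, p85}, {β, γ, δ} × {p84, p86}, {γ, δ} × {p84, p85, p86}, {β, γ, δ} × {p84, p85, p86}}; |τ_{X×Y}| = 70.

Enumerate products U × V with U ∈ τ_X, V ∈ τ_Y (deduplicated):
  ∅ × ∅ = {} (∅)
  {β} × {p84} = {(β,p84)}
  {γ} × {p84} = {(γ,p84)}
  {β} × {p84, p85} = {(β,p84), (β,p85)}
  {β} × {p84, p86} = {(β,p84), (β,p86)}
  {β, γ} × {p84} = {(β,p84), (γ,p84)}
  {γ} × {p84, p85} = {(γ,p84), (γ,p85)}
  {γ} × {p84, p86} = {(γ,p84), (γ,p86)}
  {γ, δ} × {p84} = {(γ,p84), (δ,p84)}
  {β} × {p84, p85, p86} = {(β,p84), (β,p85), (β,p86)}
  {β, γ, δ} × {p84} = {(β,p84), (γ,p84), (δ,p84)}
  {γ} × {p84, p85, p86} = {(γ,p84), (γ,p85), (γ,p86)}
  {β, γ} × {p84, p85} = {(β,p84), (β,p85), (γ,p84), (γ,p85)}
  {β, γ} × {p84, p86} = {(β,p84), (β,p86), (γ,p84), (γ,p86)}
  {γ, δ} × {p84, p85} = {(γ,p84), (γ,p85), (δ,p84), (δ,p85)}
  {γ, δ} × {p84, p86} = {(γ,p84), (γ,p86), (δ,p84), (δ,p86)}
  {β, γ} × {p84, p85, p86} = {(β,p84), (β,p85), (β,p86), (γ,p84), (γ,p85), (γ,p86)}
  {β, γ, δ} × {p84, p85} = {(β,p84), (β,p85), (γ,p84), (γ,p85), (δ,p84), (δ,p85)}
  {β, γ, δ} × {p84, p86} = {(β,p84), (β,p86), (γ,p84), (γ,p86), (δ,p84), (δ,p86)}
  {γ, δ} × {p84, p85, p86} = {(γ,p84), (γ,p85), (γ,p86), (δ,p84), (δ,p85), (δ,p86)}
  {β, γ, δ} × {p84, p85, p86} = {(β,p84), (β,p85), (β,p86), (γ,p84), (γ,p85), (γ,p86), (δ,p84), (δ,p85), (δ,p86)}
These 21 distinct sets form the basis B.
Close under arbitrary unions to get τ_{X×Y}; counting gives |τ_{X×Y}| = 70.


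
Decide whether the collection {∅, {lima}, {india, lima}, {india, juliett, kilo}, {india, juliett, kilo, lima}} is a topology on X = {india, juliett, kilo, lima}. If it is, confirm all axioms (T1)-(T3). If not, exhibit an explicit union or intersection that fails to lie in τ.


τ is NOT a topology on X.

Axiom (T1): ∅ ∈ τ? Yes; X ∈ τ? Yes.
Axiom (T2/T3): check pairwise unions and intersections of members of τ.
Counterexample for (T3): {india, lima} ∩ {india, juliett, kilo} = {india} ∉ τ. Therefore τ is NOT a topology.


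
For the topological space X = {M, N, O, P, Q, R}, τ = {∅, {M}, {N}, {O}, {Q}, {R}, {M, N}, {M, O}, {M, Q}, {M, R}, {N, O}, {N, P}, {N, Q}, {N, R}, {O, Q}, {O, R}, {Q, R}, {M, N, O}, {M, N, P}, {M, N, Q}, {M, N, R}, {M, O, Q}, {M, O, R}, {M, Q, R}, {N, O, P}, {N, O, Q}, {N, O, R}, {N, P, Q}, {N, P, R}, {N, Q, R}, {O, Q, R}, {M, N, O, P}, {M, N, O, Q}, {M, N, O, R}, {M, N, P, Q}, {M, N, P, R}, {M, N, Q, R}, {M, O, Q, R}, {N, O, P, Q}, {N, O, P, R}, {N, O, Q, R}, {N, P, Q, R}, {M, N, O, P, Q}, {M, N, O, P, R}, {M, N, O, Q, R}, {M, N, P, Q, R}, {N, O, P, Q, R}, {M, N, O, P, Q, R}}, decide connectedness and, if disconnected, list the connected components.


(X, τ) is disconnected; components = [{M}, {O}, {Q}, {R}, {N, P}].

Find clopen sets (U ∈ τ with X ∖ U ∈ τ):
  U = ∅, X ∖ U = {M, N, O, P, Q, R} — both open, so U is clopen.
  U = {M}, X ∖ U = {N, O, P, Q, R} — both open, so U is clopen.
  U = {O}, X ∖ U = {M, N, P, Q, R} — both open, so U is clopen.
  U = {Q}, X ∖ U = {M, N, O, P, R} — both open, so U is clopen.
  U = {R}, X ∖ U = {M, N, O, P, Q} — both open, so U is clopen.
  U = {M, O}, X ∖ U = {N, P, Q, R} — both open, so U is clopen.
  U = {M, Q}, X ∖ U = {N, O, P, R} — both open, so U is clopen.
  U = {M, R}, X ∖ U = {N, O, P, Q} — both open, so U is clopen.
  U = {N, P}, X ∖ U = {M, O, Q, R} — both open, so U is clopen.
  U = {O, Q}, X ∖ U = {M, N, P, R} — both open, so U is clopen.
  U = {O, R}, X ∖ U = {M, N, P, Q} — both open, so U is clopen.
  U = {Q, R}, X ∖ U = {M, N, O, P} — both open, so U is clopen.
  U = {M, N, P}, X ∖ U = {O, Q, R} — both open, so U is clopen.
  U = {M, O, Q}, X ∖ U = {N, P, R} — both open, so U is clopen.
  U = {M, O, R}, X ∖ U = {N, P, Q} — both open, so U is clopen.
  U = {M, Q, R}, X ∖ U = {N, O, P} — both open, so U is clopen.
  U = {N, O, P}, X ∖ U = {M, Q, R} — both open, so U is clopen.
  U = {N, P, Q}, X ∖ U = {M, O, R} — both open, so U is clopen.
  U = {N, P, R}, X ∖ U = {M, O, Q} — both open, so U is clopen.
  U = {O, Q, R}, X ∖ U = {M, N, P} — both open, so U is clopen.
  U = {M, N, O, P}, X ∖ U = {Q, R} — both open, so U is clopen.
  U = {M, N, P, Q}, X ∖ U = {O, R} — both open, so U is clopen.
  U = {M, N, P, R}, X ∖ U = {O, Q} — both open, so U is clopen.
  U = {M, O, Q, R}, X ∖ U = {N, P} — both open, so U is clopen.
  U = {N, O, P, Q}, X ∖ U = {M, R} — both open, so U is clopen.
  U = {N, O, P, R}, X ∖ U = {M, Q} — both open, so U is clopen.
  U = {N, P, Q, R}, X ∖ U = {M, O} — both open, so U is clopen.
  U = {M, N, O, P, Q}, X ∖ U = {R} — both open, so U is clopen.
  U = {M, N, O, P, R}, X ∖ U = {Q} — both open, so U is clopen.
  U = {M, N, P, Q, R}, X ∖ U = {O} — both open, so U is clopen.
  U = {N, O, P, Q, R}, X ∖ U = {M} — both open, so U is clopen.
  U = {M, N, O, P, Q, R}, X ∖ U = ∅ — both open, so U is clopen.
Nontrivial clopen(s) exist: e.g. {N, P, Q}. So (X, τ) is disconnected.
Compute connected components by grouping points that agree on all clopens:
  component: {M}
  component: {O}
  component: {Q}
  component: {R}
  component: {N, P}


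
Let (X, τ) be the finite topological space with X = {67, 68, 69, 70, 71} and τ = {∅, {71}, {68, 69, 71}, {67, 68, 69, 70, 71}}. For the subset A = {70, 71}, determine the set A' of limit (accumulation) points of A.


A' = {67, 68, 69, 70}

For each x ∈ X, list the open sets U ∈ τ with x ∈ U, then check whether U ∩ (A ∖ {x}) ≠ ∅ for every such U.
  x = 67: opens ∋ x are {67, 68, 69, 70, 71}; each meets A ∖ {67}, so x IS a limit point.
  x = 68: opens ∋ x are {68, 69, 71}, {67, 68, 69, 70, 71}; each meets A ∖ {68}, so x IS a limit point.
  x = 69: opens ∋ x are {68, 69, 71}, {67, 68, 69, 70, 71}; each meets A ∖ {69}, so x IS a limit point.
  x = 70: opens ∋ x are {67, 68, 69, 70, 71}; each meets A ∖ {70}, so x IS a limit point.
  x = 71: open {71} ∋ x has {71} ∩ (A ∖ {71}) = ∅, so x is NOT a limit point.
Collecting: A' = {67, 68, 69, 70}.


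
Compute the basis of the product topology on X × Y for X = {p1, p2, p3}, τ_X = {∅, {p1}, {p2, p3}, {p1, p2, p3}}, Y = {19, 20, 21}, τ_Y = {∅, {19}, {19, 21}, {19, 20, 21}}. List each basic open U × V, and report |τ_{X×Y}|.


Basis B = {∅ × ∅, {p1} × {19}, {p1} × {19, 21}, {p2, p3} × {19}, {p1} × {19, 20, 21}, {p1, p2, p3} × {19}, {p2, p3} × {19, 21}, {p1, p2, p3} × {19, 21}, {p2, p3} × {19, 20, 21}, {p1, p2, p3} × {19, 20, 21}}; |τ_{X×Y}| = 16.

Enumerate products U × V with U ∈ τ_X, V ∈ τ_Y (deduplicated):
  ∅ × ∅ = {} (∅)
  {p1} × {19} = {(p1,19)}
  {p1} × {19, 21} = {(p1,19), (p1,21)}
  {p2, p3} × {19} = {(p2,19), (p3,19)}
  {p1} × {19, 20, 21} = {(p1,19), (p1,20), (p1,21)}
  {p1, p2, p3} × {19} = {(p1,19), (p2,19), (p3,19)}
  {p2, p3} × {19, 21} = {(p2,19), (p2,21), (p3,19), (p3,21)}
  {p1, p2, p3} × {19, 21} = {(p1,19), (p1,21), (p2,19), (p2,21), (p3,19), (p3,21)}
  {p2, p3} × {19, 20, 21} = {(p2,19), (p2,20), (p2,21), (p3,19), (p3,20), (p3,21)}
  {p1, p2, p3} × {19, 20, 21} = {(p1,19), (p1,20), (p1,21), (p2,19), (p2,20), (p2,21), (p3,19), (p3,20), (p3,21)}
These 10 distinct sets form the basis B.
Close under arbitrary unions to get τ_{X×Y}; counting gives |τ_{X×Y}| = 16.


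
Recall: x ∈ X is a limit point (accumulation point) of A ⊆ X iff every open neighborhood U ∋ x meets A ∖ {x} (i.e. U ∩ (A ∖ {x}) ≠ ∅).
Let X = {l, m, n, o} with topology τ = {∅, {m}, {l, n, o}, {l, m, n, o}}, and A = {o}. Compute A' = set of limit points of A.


A' = {l, n}

For each x ∈ X, list the open sets U ∈ τ with x ∈ U, then check whether U ∩ (A ∖ {x}) ≠ ∅ for every such U.
  x = l: opens ∋ x are {l, n, o}, {l, m, n, o}; each meets A ∖ {l}, so x IS a limit point.
  x = m: open {m} ∋ x has {m} ∩ (A ∖ {m}) = ∅, so x is NOT a limit point.
  x = n: opens ∋ x are {l, n, o}, {l, m, n, o}; each meets A ∖ {n}, so x IS a limit point.
  x = o: open {l, n, o} ∋ x has {l, n, o} ∩ (A ∖ {o}) = ∅, so x is NOT a limit point.
Collecting: A' = {l, n}.


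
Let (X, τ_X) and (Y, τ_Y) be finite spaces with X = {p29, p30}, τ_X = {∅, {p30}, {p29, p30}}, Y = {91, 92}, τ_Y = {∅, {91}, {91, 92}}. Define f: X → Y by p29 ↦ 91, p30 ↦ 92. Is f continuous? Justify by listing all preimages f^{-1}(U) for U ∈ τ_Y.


f is NOT continuous.

Compute f^{-1}(U) for each U ∈ τ_Y:
  U = ∅: f^{-1}(U) = ∅ ∈ τ_X ✓.
  U = {91}: f^{-1}(U) = {p29} ∉ τ_X ✗.
  U = {91, 92}: f^{-1}(U) = {p29, p30} ∈ τ_X ✓.
Found U = {91} with f^{-1}(U) = {p29} not in τ_X. Therefore f is NOT continuous.


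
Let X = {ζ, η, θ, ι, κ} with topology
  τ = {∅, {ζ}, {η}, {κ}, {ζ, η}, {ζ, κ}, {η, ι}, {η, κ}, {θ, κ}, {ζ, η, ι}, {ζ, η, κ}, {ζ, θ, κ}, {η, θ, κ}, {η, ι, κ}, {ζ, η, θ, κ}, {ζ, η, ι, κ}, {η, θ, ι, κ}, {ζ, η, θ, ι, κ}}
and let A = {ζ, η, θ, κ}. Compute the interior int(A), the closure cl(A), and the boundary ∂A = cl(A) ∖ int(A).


int(A) = {ζ, η, θ, κ}, cl(A) = {ζ, η, θ, ι, κ}, ∂A = {ι}.

Closed sets in (X, τ) are complements of opens:
  closed(X, τ) = {∅, {ζ}, {θ}, {ι}, {ζ, θ}, {ζ, ι}, {η, ι}, {θ, ι}, {θ, κ}, {ζ, η, ι}, {ζ, θ, ι}, {ζ, θ, κ}, {η, θ, ι}, {θ, ι, κ}, {ζ, η, θ, ι}, {ζ, θ, ι, κ}, {η, θ, ι, κ}, {ζ, η, θ, ι, κ}}.
int(A) = ⋃ {U ∈ τ : U ⊆ A}. Opens contained in A: ∅, {ζ}, {η}, {κ}, {ζ, η}, {ζ, κ}, {η, κ}, {θ, κ}, {ζ, η, κ}, {ζ, θ, κ}, {η, θ, κ}, {ζ, η, θ, κ}.
Taking the union of these: int(A) = {ζ, η, θ, κ}.
cl(A) = ⋂ {C closed : A ⊆ C}. Closed sets containing A: {ζ, η, θ, ι, κ}.
Intersecting these: cl(A) = {ζ, η, θ, ι, κ}.
∂A = cl(A) ∖ int(A) = {ζ, η, θ, ι, κ} ∖ {ζ, η, θ, κ} = {ι}.


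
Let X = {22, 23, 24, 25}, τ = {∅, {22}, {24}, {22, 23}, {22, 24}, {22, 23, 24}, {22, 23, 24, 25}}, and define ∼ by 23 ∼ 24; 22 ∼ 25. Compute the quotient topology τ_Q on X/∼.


X/∼ = {[22=25], [23=24]}; |τ_Q| = 2.

Equivalence classes: [22=25], [23=24].
Quotient map π: X → X/∼ sends 22 ↦ [22=25], 23 ↦ [23=24], 24 ↦ [23=24], 25 ↦ [22=25].
For each subset V ⊆ X/∼, compute π^{-1}(V) ⊆ X and check whether π^{-1}(V) ∈ τ. V is open in τ_Q iff π^{-1}(V) ∈ τ.
  V = {}: π^{-1}(V) = ∅ ∈ τ ✓.
  V = {[22=25]}: π^{-1}(V) = {22, 25} ∉ τ ✗.
  V = {[23=24]}: π^{-1}(V) = {23, 24} ∉ τ ✗.
  V = {[22=25], [23=24]}: π^{-1}(V) = {22, 23, 24, 25} ∈ τ ✓.
Open sets in the quotient: τ_Q = {{}, {[22=25], [23=24]}} (2 elements).


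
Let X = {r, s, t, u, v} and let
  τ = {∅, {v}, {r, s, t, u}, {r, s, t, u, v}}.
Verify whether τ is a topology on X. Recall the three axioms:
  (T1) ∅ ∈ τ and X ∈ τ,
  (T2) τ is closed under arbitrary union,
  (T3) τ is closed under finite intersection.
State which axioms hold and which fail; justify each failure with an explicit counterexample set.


τ IS a topology on X.

Axiom (T1): ∅ ∈ τ? Yes; X ∈ τ? Yes.
Axiom (T2/T3): check pairwise unions and intersections of members of τ.
All pairwise intersections and unions checked — each lies in τ. Therefore τ satisfies (T1), (T2), (T3): it IS a topology on X.


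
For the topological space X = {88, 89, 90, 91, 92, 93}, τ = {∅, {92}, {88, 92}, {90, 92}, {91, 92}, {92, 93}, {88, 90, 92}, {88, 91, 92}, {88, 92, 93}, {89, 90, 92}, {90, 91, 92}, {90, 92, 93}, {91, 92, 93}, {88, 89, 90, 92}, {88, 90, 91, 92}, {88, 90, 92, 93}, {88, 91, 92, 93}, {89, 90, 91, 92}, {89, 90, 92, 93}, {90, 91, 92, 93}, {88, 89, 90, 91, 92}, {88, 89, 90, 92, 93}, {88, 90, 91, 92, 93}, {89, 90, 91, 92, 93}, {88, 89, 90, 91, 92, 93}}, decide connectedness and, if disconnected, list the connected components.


(X, τ) is connected.

Find clopen sets (U ∈ τ with X ∖ U ∈ τ):
  U = ∅, X ∖ U = {88, 89, 90, 91, 92, 93} — both open, so U is clopen.
  U = {88, 89, 90, 91, 92, 93}, X ∖ U = ∅ — both open, so U is clopen.
Only trivial clopens (∅ and X) exist, so (X, τ) is connected.
Compute connected components by grouping points that agree on all clopens:
  component: {88, 89, 90, 91, 92, 93}


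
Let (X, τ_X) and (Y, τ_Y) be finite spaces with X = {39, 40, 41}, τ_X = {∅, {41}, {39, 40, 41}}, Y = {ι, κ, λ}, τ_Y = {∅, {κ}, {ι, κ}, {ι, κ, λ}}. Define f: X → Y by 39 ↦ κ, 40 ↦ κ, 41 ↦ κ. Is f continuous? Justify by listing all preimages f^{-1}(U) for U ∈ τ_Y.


f IS continuous.

Compute f^{-1}(U) for each U ∈ τ_Y:
  U = ∅: f^{-1}(U) = ∅ ∈ τ_X ✓.
  U = {κ}: f^{-1}(U) = {39, 40, 41} ∈ τ_X ✓.
  U = {ι, κ}: f^{-1}(U) = {39, 40, 41} ∈ τ_X ✓.
  U = {ι, κ, λ}: f^{-1}(U) = {39, 40, 41} ∈ τ_X ✓.
Every preimage lies in τ_X, so f IS continuous.


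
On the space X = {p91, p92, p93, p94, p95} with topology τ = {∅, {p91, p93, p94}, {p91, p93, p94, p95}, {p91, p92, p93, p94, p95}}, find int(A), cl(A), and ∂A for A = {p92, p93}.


int(A) = ∅, cl(A) = {p91, p92, p93, p94, p95}, ∂A = {p91, p92, p93, p94, p95}.

Closed sets in (X, τ) are complements of opens:
  closed(X, τ) = {∅, {p92}, {p92, p95}, {p91, p92, p93, p94, p95}}.
int(A) = ⋃ {U ∈ τ : U ⊆ A}. Opens contained in A: ∅.
Taking the union of these: int(A) = ∅.
cl(A) = ⋂ {C closed : A ⊆ C}. Closed sets containing A: {p91, p92, p93, p94, p95}.
Intersecting these: cl(A) = {p91, p92, p93, p94, p95}.
∂A = cl(A) ∖ int(A) = {p91, p92, p93, p94, p95} ∖ ∅ = {p91, p92, p93, p94, p95}.


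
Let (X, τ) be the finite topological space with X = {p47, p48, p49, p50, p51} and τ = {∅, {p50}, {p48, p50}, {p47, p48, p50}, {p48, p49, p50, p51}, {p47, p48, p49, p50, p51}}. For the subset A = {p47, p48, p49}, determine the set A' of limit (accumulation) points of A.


A' = {p47, p49, p51}

For each x ∈ X, list the open sets U ∈ τ with x ∈ U, then check whether U ∩ (A ∖ {x}) ≠ ∅ for every such U.
  x = p47: opens ∋ x are {p47, p48, p50}, {p47, p48, p49, p50, p51}; each meets A ∖ {p47}, so x IS a limit point.
  x = p48: open {p48, p50} ∋ x has {p48, p50} ∩ (A ∖ {p48}) = ∅, so x is NOT a limit point.
  x = p49: opens ∋ x are {p48, p49, p50, p51}, {p47, p48, p49, p50, p51}; each meets A ∖ {p49}, so x IS a limit point.
  x = p50: open {p50} ∋ x has {p50} ∩ (A ∖ {p50}) = ∅, so x is NOT a limit point.
  x = p51: opens ∋ x are {p48, p49, p50, p51}, {p47, p48, p49, p50, p51}; each meets A ∖ {p51}, so x IS a limit point.
Collecting: A' = {p47, p49, p51}.
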